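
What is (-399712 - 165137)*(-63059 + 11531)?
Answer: 29105539272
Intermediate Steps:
(-399712 - 165137)*(-63059 + 11531) = -564849*(-51528) = 29105539272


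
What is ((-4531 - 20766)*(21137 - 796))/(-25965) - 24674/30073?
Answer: 15473910987811/780845445 ≈ 19817.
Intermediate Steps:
((-4531 - 20766)*(21137 - 796))/(-25965) - 24674/30073 = -25297*20341*(-1/25965) - 24674*1/30073 = -514566277*(-1/25965) - 24674/30073 = 514566277/25965 - 24674/30073 = 15473910987811/780845445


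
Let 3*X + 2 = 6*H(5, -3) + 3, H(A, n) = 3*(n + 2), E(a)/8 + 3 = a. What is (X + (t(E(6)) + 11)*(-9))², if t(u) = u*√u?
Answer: 10176292/9 + 90432*√6 ≈ 1.3522e+6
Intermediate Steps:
E(a) = -24 + 8*a
t(u) = u^(3/2)
H(A, n) = 6 + 3*n (H(A, n) = 3*(2 + n) = 6 + 3*n)
X = -17/3 (X = -⅔ + (6*(6 + 3*(-3)) + 3)/3 = -⅔ + (6*(6 - 9) + 3)/3 = -⅔ + (6*(-3) + 3)/3 = -⅔ + (-18 + 3)/3 = -⅔ + (⅓)*(-15) = -⅔ - 5 = -17/3 ≈ -5.6667)
(X + (t(E(6)) + 11)*(-9))² = (-17/3 + ((-24 + 8*6)^(3/2) + 11)*(-9))² = (-17/3 + ((-24 + 48)^(3/2) + 11)*(-9))² = (-17/3 + (24^(3/2) + 11)*(-9))² = (-17/3 + (48*√6 + 11)*(-9))² = (-17/3 + (11 + 48*√6)*(-9))² = (-17/3 + (-99 - 432*√6))² = (-314/3 - 432*√6)²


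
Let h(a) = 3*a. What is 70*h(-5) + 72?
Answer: -978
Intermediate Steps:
70*h(-5) + 72 = 70*(3*(-5)) + 72 = 70*(-15) + 72 = -1050 + 72 = -978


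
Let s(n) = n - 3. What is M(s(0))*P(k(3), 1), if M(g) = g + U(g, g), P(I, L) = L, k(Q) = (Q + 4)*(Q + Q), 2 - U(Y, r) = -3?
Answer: 2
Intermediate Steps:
U(Y, r) = 5 (U(Y, r) = 2 - 1*(-3) = 2 + 3 = 5)
k(Q) = 2*Q*(4 + Q) (k(Q) = (4 + Q)*(2*Q) = 2*Q*(4 + Q))
s(n) = -3 + n
M(g) = 5 + g (M(g) = g + 5 = 5 + g)
M(s(0))*P(k(3), 1) = (5 + (-3 + 0))*1 = (5 - 3)*1 = 2*1 = 2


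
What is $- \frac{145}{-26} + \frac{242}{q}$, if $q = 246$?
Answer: $\frac{20981}{3198} \approx 6.5607$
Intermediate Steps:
$- \frac{145}{-26} + \frac{242}{q} = - \frac{145}{-26} + \frac{242}{246} = \left(-145\right) \left(- \frac{1}{26}\right) + 242 \cdot \frac{1}{246} = \frac{145}{26} + \frac{121}{123} = \frac{20981}{3198}$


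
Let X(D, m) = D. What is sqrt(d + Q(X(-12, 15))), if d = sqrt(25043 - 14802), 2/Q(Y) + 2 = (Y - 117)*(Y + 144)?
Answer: sqrt(-8515 + 507536575*sqrt(209))/8515 ≈ 10.060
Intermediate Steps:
Q(Y) = 2/(-2 + (-117 + Y)*(144 + Y)) (Q(Y) = 2/(-2 + (Y - 117)*(Y + 144)) = 2/(-2 + (-117 + Y)*(144 + Y)))
d = 7*sqrt(209) (d = sqrt(10241) = 7*sqrt(209) ≈ 101.20)
sqrt(d + Q(X(-12, 15))) = sqrt(7*sqrt(209) + 2/(-16850 + (-12)**2 + 27*(-12))) = sqrt(7*sqrt(209) + 2/(-16850 + 144 - 324)) = sqrt(7*sqrt(209) + 2/(-17030)) = sqrt(7*sqrt(209) + 2*(-1/17030)) = sqrt(7*sqrt(209) - 1/8515) = sqrt(-1/8515 + 7*sqrt(209))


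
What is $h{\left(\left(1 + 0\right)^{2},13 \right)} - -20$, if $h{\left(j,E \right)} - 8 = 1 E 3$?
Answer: $67$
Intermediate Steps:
$h{\left(j,E \right)} = 8 + 3 E$ ($h{\left(j,E \right)} = 8 + 1 E 3 = 8 + E 3 = 8 + 3 E$)
$h{\left(\left(1 + 0\right)^{2},13 \right)} - -20 = \left(8 + 3 \cdot 13\right) - -20 = \left(8 + 39\right) + 20 = 47 + 20 = 67$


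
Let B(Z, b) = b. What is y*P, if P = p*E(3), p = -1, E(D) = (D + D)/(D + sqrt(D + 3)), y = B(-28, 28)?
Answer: -168 + 56*sqrt(6) ≈ -30.829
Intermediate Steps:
y = 28
E(D) = 2*D/(D + sqrt(3 + D)) (E(D) = (2*D)/(D + sqrt(3 + D)) = 2*D/(D + sqrt(3 + D)))
P = -6/(3 + sqrt(6)) (P = -2*3/(3 + sqrt(3 + 3)) = -2*3/(3 + sqrt(6)) = -6/(3 + sqrt(6)) ≈ -1.1010)
y*P = 28*(-6 + 2*sqrt(6)) = -168 + 56*sqrt(6)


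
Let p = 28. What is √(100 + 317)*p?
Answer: 28*√417 ≈ 571.78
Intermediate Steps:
√(100 + 317)*p = √(100 + 317)*28 = √417*28 = 28*√417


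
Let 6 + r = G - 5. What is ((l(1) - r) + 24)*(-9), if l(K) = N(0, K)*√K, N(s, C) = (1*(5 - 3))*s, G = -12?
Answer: -423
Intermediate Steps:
r = -23 (r = -6 + (-12 - 5) = -6 - 17 = -23)
N(s, C) = 2*s (N(s, C) = (1*2)*s = 2*s)
l(K) = 0 (l(K) = (2*0)*√K = 0*√K = 0)
((l(1) - r) + 24)*(-9) = ((0 - 1*(-23)) + 24)*(-9) = ((0 + 23) + 24)*(-9) = (23 + 24)*(-9) = 47*(-9) = -423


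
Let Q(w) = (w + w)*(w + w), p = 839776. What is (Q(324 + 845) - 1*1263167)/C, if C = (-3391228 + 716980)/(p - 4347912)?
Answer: 1843120716809/334281 ≈ 5.5137e+6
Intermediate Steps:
Q(w) = 4*w² (Q(w) = (2*w)*(2*w) = 4*w²)
C = 334281/438517 (C = (-3391228 + 716980)/(839776 - 4347912) = -2674248/(-3508136) = -2674248*(-1/3508136) = 334281/438517 ≈ 0.76230)
(Q(324 + 845) - 1*1263167)/C = (4*(324 + 845)² - 1*1263167)/(334281/438517) = (4*1169² - 1263167)*(438517/334281) = (4*1366561 - 1263167)*(438517/334281) = (5466244 - 1263167)*(438517/334281) = 4203077*(438517/334281) = 1843120716809/334281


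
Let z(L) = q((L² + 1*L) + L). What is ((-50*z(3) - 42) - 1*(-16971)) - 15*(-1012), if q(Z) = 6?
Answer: 31809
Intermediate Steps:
z(L) = 6
((-50*z(3) - 42) - 1*(-16971)) - 15*(-1012) = ((-50*6 - 42) - 1*(-16971)) - 15*(-1012) = ((-300 - 42) + 16971) - 1*(-15180) = (-342 + 16971) + 15180 = 16629 + 15180 = 31809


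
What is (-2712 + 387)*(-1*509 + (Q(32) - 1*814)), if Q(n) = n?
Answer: 3001575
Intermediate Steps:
(-2712 + 387)*(-1*509 + (Q(32) - 1*814)) = (-2712 + 387)*(-1*509 + (32 - 1*814)) = -2325*(-509 + (32 - 814)) = -2325*(-509 - 782) = -2325*(-1291) = 3001575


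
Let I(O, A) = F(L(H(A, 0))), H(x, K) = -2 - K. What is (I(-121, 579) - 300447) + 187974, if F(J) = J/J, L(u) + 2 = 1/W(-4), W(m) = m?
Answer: -112472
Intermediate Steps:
L(u) = -9/4 (L(u) = -2 + 1/(-4) = -2 - ¼ = -9/4)
F(J) = 1
I(O, A) = 1
(I(-121, 579) - 300447) + 187974 = (1 - 300447) + 187974 = -300446 + 187974 = -112472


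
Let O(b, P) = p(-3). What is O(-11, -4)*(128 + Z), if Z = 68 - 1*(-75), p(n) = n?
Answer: -813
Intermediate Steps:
O(b, P) = -3
Z = 143 (Z = 68 + 75 = 143)
O(-11, -4)*(128 + Z) = -3*(128 + 143) = -3*271 = -813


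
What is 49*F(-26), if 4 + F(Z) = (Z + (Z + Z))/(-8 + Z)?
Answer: -1421/17 ≈ -83.588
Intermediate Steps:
F(Z) = -4 + 3*Z/(-8 + Z) (F(Z) = -4 + (Z + (Z + Z))/(-8 + Z) = -4 + (Z + 2*Z)/(-8 + Z) = -4 + (3*Z)/(-8 + Z) = -4 + 3*Z/(-8 + Z))
49*F(-26) = 49*((32 - 1*(-26))/(-8 - 26)) = 49*((32 + 26)/(-34)) = 49*(-1/34*58) = 49*(-29/17) = -1421/17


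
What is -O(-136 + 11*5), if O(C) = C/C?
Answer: -1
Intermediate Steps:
O(C) = 1
-O(-136 + 11*5) = -1*1 = -1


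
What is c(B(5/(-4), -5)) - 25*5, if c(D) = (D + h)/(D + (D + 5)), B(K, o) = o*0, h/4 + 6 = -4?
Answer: -133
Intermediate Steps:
h = -40 (h = -24 + 4*(-4) = -24 - 16 = -40)
B(K, o) = 0
c(D) = (-40 + D)/(5 + 2*D) (c(D) = (D - 40)/(D + (D + 5)) = (-40 + D)/(D + (5 + D)) = (-40 + D)/(5 + 2*D))
c(B(5/(-4), -5)) - 25*5 = (-40 + 0)/(5 + 2*0) - 25*5 = -40/(5 + 0) - 125 = -40/5 - 125 = (⅕)*(-40) - 125 = -8 - 125 = -133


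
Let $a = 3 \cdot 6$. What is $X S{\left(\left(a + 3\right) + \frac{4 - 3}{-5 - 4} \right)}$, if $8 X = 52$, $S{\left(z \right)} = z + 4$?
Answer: $\frac{1456}{9} \approx 161.78$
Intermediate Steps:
$a = 18$
$S{\left(z \right)} = 4 + z$
$X = \frac{13}{2}$ ($X = \frac{1}{8} \cdot 52 = \frac{13}{2} \approx 6.5$)
$X S{\left(\left(a + 3\right) + \frac{4 - 3}{-5 - 4} \right)} = \frac{13 \left(4 + \left(\left(18 + 3\right) + \frac{4 - 3}{-5 - 4}\right)\right)}{2} = \frac{13 \left(4 + \left(21 + 1 \frac{1}{-9}\right)\right)}{2} = \frac{13 \left(4 + \left(21 + 1 \left(- \frac{1}{9}\right)\right)\right)}{2} = \frac{13 \left(4 + \left(21 - \frac{1}{9}\right)\right)}{2} = \frac{13 \left(4 + \frac{188}{9}\right)}{2} = \frac{13}{2} \cdot \frac{224}{9} = \frac{1456}{9}$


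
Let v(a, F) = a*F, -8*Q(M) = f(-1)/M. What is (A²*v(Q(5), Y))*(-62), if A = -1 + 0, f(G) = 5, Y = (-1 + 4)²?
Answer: 279/4 ≈ 69.750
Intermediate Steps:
Y = 9 (Y = 3² = 9)
A = -1
Q(M) = -5/(8*M)
v(a, F) = F*a
(A²*v(Q(5), Y))*(-62) = ((-1)²*(9*(-5/8/5)))*(-62) = (1*(9*(-5/8*⅕)))*(-62) = (1*(9*(-⅛)))*(-62) = (1*(-9/8))*(-62) = -9/8*(-62) = 279/4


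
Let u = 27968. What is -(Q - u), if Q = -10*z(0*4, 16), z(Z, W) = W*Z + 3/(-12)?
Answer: 55931/2 ≈ 27966.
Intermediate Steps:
z(Z, W) = -¼ + W*Z (z(Z, W) = W*Z + 3*(-1/12) = W*Z - ¼ = -¼ + W*Z)
Q = 5/2 (Q = -10*(-¼ + 16*(0*4)) = -10*(-¼ + 16*0) = -10*(-¼ + 0) = -10*(-¼) = 5/2 ≈ 2.5000)
-(Q - u) = -(5/2 - 1*27968) = -(5/2 - 27968) = -1*(-55931/2) = 55931/2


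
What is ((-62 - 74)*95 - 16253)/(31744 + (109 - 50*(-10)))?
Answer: -29173/32353 ≈ -0.90171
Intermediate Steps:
((-62 - 74)*95 - 16253)/(31744 + (109 - 50*(-10))) = (-136*95 - 16253)/(31744 + (109 + 500)) = (-12920 - 16253)/(31744 + 609) = -29173/32353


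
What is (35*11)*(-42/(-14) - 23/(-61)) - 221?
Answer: 65829/61 ≈ 1079.2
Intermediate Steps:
(35*11)*(-42/(-14) - 23/(-61)) - 221 = 385*(-42*(-1/14) - 23*(-1/61)) - 221 = 385*(3 + 23/61) - 221 = 385*(206/61) - 221 = 79310/61 - 221 = 65829/61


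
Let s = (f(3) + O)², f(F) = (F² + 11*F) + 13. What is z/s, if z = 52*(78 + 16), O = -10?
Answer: 4888/2025 ≈ 2.4138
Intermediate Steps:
f(F) = 13 + F² + 11*F
s = 2025 (s = ((13 + 3² + 11*3) - 10)² = ((13 + 9 + 33) - 10)² = (55 - 10)² = 45² = 2025)
z = 4888 (z = 52*94 = 4888)
z/s = 4888/2025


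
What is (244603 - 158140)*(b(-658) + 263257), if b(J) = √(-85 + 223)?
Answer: 22761989991 + 86463*√138 ≈ 2.2763e+10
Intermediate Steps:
b(J) = √138
(244603 - 158140)*(b(-658) + 263257) = (244603 - 158140)*(√138 + 263257) = 86463*(263257 + √138) = 22761989991 + 86463*√138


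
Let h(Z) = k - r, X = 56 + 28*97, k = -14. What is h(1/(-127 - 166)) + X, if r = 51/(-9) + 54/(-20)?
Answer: 82991/30 ≈ 2766.4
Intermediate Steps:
r = -251/30 (r = 51*(-1/9) + 54*(-1/20) = -17/3 - 27/10 = -251/30 ≈ -8.3667)
X = 2772 (X = 56 + 2716 = 2772)
h(Z) = -169/30 (h(Z) = -14 - 1*(-251/30) = -14 + 251/30 = -169/30)
h(1/(-127 - 166)) + X = -169/30 + 2772 = 82991/30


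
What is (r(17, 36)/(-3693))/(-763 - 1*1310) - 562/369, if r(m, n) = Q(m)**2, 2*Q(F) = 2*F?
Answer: -478037153/313879149 ≈ -1.5230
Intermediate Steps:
Q(F) = F (Q(F) = (2*F)/2 = F)
r(m, n) = m**2
(r(17, 36)/(-3693))/(-763 - 1*1310) - 562/369 = (17**2/(-3693))/(-763 - 1*1310) - 562/369 = (289*(-1/3693))/(-763 - 1310) - 562*1/369 = -289/3693/(-2073) - 562/369 = -289/3693*(-1/2073) - 562/369 = 289/7655589 - 562/369 = -478037153/313879149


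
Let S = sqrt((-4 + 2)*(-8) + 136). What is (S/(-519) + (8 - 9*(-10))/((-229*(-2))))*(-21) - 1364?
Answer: -313385/229 + 14*sqrt(38)/173 ≈ -1368.0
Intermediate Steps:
S = 2*sqrt(38) (S = sqrt(-2*(-8) + 136) = sqrt(16 + 136) = sqrt(152) = 2*sqrt(38) ≈ 12.329)
(S/(-519) + (8 - 9*(-10))/((-229*(-2))))*(-21) - 1364 = ((2*sqrt(38))/(-519) + (8 - 9*(-10))/((-229*(-2))))*(-21) - 1364 = ((2*sqrt(38))*(-1/519) + (8 + 90)/458)*(-21) - 1364 = (-2*sqrt(38)/519 + 98*(1/458))*(-21) - 1364 = (-2*sqrt(38)/519 + 49/229)*(-21) - 1364 = (49/229 - 2*sqrt(38)/519)*(-21) - 1364 = (-1029/229 + 14*sqrt(38)/173) - 1364 = -313385/229 + 14*sqrt(38)/173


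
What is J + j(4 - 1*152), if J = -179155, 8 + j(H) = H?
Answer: -179311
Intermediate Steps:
j(H) = -8 + H
J + j(4 - 1*152) = -179155 + (-8 + (4 - 1*152)) = -179155 + (-8 + (4 - 152)) = -179155 + (-8 - 148) = -179155 - 156 = -179311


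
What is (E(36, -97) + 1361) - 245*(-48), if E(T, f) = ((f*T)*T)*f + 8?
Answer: 12207193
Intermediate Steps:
E(T, f) = 8 + T²*f² (E(T, f) = ((T*f)*T)*f + 8 = (f*T²)*f + 8 = T²*f² + 8 = 8 + T²*f²)
(E(36, -97) + 1361) - 245*(-48) = ((8 + 36²*(-97)²) + 1361) - 245*(-48) = ((8 + 1296*9409) + 1361) + 11760 = ((8 + 12194064) + 1361) + 11760 = (12194072 + 1361) + 11760 = 12195433 + 11760 = 12207193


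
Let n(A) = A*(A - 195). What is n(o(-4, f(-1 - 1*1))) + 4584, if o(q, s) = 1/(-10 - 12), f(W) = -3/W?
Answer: 2222947/484 ≈ 4592.9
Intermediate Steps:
o(q, s) = -1/22 (o(q, s) = 1/(-22) = -1/22)
n(A) = A*(-195 + A)
n(o(-4, f(-1 - 1*1))) + 4584 = -(-195 - 1/22)/22 + 4584 = -1/22*(-4291/22) + 4584 = 4291/484 + 4584 = 2222947/484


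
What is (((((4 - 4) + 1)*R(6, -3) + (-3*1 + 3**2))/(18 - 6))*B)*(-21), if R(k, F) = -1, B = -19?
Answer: 665/4 ≈ 166.25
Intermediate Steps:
(((((4 - 4) + 1)*R(6, -3) + (-3*1 + 3**2))/(18 - 6))*B)*(-21) = (((((4 - 4) + 1)*(-1) + (-3*1 + 3**2))/(18 - 6))*(-19))*(-21) = ((((0 + 1)*(-1) + (-3 + 9))/12)*(-19))*(-21) = (((1*(-1) + 6)*(1/12))*(-19))*(-21) = (((-1 + 6)*(1/12))*(-19))*(-21) = ((5*(1/12))*(-19))*(-21) = ((5/12)*(-19))*(-21) = -95/12*(-21) = 665/4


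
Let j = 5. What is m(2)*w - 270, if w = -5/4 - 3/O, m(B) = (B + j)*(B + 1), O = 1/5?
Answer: -2445/4 ≈ -611.25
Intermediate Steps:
O = ⅕ ≈ 0.20000
m(B) = (1 + B)*(5 + B) (m(B) = (B + 5)*(B + 1) = (5 + B)*(1 + B) = (1 + B)*(5 + B))
w = -65/4 (w = -5/4 - 3/⅕ = -5*¼ - 3*5 = -5/4 - 15 = -65/4 ≈ -16.250)
m(2)*w - 270 = (5 + 2² + 6*2)*(-65/4) - 270 = (5 + 4 + 12)*(-65/4) - 270 = 21*(-65/4) - 270 = -1365/4 - 270 = -2445/4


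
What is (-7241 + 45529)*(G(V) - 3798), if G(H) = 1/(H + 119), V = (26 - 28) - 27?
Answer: -6543782936/45 ≈ -1.4542e+8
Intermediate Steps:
V = -29 (V = -2 - 27 = -29)
G(H) = 1/(119 + H)
(-7241 + 45529)*(G(V) - 3798) = (-7241 + 45529)*(1/(119 - 29) - 3798) = 38288*(1/90 - 3798) = 38288*(-341819/90) = -6543782936/45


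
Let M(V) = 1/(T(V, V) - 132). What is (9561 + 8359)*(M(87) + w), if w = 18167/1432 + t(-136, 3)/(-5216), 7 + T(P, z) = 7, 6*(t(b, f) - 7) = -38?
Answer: 72920179360/320947 ≈ 2.2720e+5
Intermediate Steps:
t(b, f) = ⅔ (t(b, f) = 7 + (⅙)*(-38) = 7 - 19/3 = ⅔)
T(P, z) = 0 (T(P, z) = -7 + 7 = 0)
M(V) = -1/132 (M(V) = 1/(0 - 132) = 1/(-132) = -1/132)
w = 17767147/1400496 (w = 18167/1432 + (⅔)/(-5216) = 18167*(1/1432) + (⅔)*(-1/5216) = 18167/1432 - 1/7824 = 17767147/1400496 ≈ 12.686)
(9561 + 8359)*(M(87) + w) = (9561 + 8359)*(-1/132 + 17767147/1400496) = 17920*(65107303/5135152) = 72920179360/320947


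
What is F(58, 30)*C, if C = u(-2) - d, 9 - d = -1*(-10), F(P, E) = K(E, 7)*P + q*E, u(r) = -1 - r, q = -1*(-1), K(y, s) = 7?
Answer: 872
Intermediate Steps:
q = 1
F(P, E) = E + 7*P (F(P, E) = 7*P + 1*E = 7*P + E = E + 7*P)
d = -1 (d = 9 - (-1)*(-10) = 9 - 1*10 = 9 - 10 = -1)
C = 2 (C = (-1 - 1*(-2)) - 1*(-1) = (-1 + 2) + 1 = 1 + 1 = 2)
F(58, 30)*C = (30 + 7*58)*2 = (30 + 406)*2 = 436*2 = 872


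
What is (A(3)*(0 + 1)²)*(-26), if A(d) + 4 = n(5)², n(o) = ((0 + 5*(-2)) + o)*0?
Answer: 104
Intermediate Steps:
n(o) = 0 (n(o) = ((0 - 10) + o)*0 = (-10 + o)*0 = 0)
A(d) = -4 (A(d) = -4 + 0² = -4 + 0 = -4)
(A(3)*(0 + 1)²)*(-26) = -4*(0 + 1)²*(-26) = -4*1²*(-26) = -4*1*(-26) = -4*(-26) = 104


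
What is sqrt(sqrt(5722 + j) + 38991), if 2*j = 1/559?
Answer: sqrt(48735786684 + 25714*sqrt(13519974))/1118 ≈ 197.65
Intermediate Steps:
j = 1/1118 (j = (1/2)/559 = (1/2)*(1/559) = 1/1118 ≈ 0.00089445)
sqrt(sqrt(5722 + j) + 38991) = sqrt(sqrt(5722 + 1/1118) + 38991) = sqrt(sqrt(6397197/1118) + 38991) = sqrt(23*sqrt(13519974)/1118 + 38991) = sqrt(38991 + 23*sqrt(13519974)/1118)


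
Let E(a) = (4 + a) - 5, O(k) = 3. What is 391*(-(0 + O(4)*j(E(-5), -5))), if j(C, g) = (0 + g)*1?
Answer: 5865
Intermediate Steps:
E(a) = -1 + a
j(C, g) = g (j(C, g) = g*1 = g)
391*(-(0 + O(4)*j(E(-5), -5))) = 391*(-(0 + 3*(-5))) = 391*(-(0 - 15)) = 391*(-1*(-15)) = 391*15 = 5865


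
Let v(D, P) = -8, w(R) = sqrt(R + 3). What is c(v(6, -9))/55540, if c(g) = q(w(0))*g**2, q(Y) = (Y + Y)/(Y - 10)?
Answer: -96/1346845 - 64*sqrt(3)/269369 ≈ -0.00048280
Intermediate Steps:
w(R) = sqrt(3 + R)
q(Y) = 2*Y/(-10 + Y) (q(Y) = (2*Y)/(-10 + Y) = 2*Y/(-10 + Y))
c(g) = 2*sqrt(3)*g**2/(-10 + sqrt(3)) (c(g) = (2*sqrt(3 + 0)/(-10 + sqrt(3 + 0)))*g**2 = (2*sqrt(3)/(-10 + sqrt(3)))*g**2 = 2*sqrt(3)*g**2/(-10 + sqrt(3)))
c(v(6, -9))/55540 = (-6/97*(-8)**2 - 20/97*sqrt(3)*(-8)**2)/55540 = (-6/97*64 - 20/97*sqrt(3)*64)*(1/55540) = (-384/97 - 1280*sqrt(3)/97)*(1/55540) = -96/1346845 - 64*sqrt(3)/269369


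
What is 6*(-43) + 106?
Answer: -152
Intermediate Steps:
6*(-43) + 106 = -258 + 106 = -152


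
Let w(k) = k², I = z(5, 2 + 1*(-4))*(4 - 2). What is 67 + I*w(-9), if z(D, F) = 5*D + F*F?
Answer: 4765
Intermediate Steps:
z(D, F) = F² + 5*D (z(D, F) = 5*D + F² = F² + 5*D)
I = 58 (I = ((2 + 1*(-4))² + 5*5)*(4 - 2) = ((2 - 4)² + 25)*2 = ((-2)² + 25)*2 = (4 + 25)*2 = 29*2 = 58)
67 + I*w(-9) = 67 + 58*(-9)² = 67 + 58*81 = 67 + 4698 = 4765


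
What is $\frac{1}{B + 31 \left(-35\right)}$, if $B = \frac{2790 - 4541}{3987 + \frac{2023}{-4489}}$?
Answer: $- \frac{17895620}{19424607939} \approx -0.00092129$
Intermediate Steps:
$B = - \frac{7860239}{17895620}$ ($B = - \frac{1751}{3987 + 2023 \left(- \frac{1}{4489}\right)} = - \frac{1751}{3987 - \frac{2023}{4489}} = - \frac{1751}{\frac{17895620}{4489}} = \left(-1751\right) \frac{4489}{17895620} = - \frac{7860239}{17895620} \approx -0.43923$)
$\frac{1}{B + 31 \left(-35\right)} = \frac{1}{- \frac{7860239}{17895620} + 31 \left(-35\right)} = \frac{1}{- \frac{7860239}{17895620} - 1085} = \frac{1}{- \frac{19424607939}{17895620}} = - \frac{17895620}{19424607939}$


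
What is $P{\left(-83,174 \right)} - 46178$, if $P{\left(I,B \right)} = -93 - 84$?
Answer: $-46355$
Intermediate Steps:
$P{\left(I,B \right)} = -177$
$P{\left(-83,174 \right)} - 46178 = -177 - 46178 = -46355$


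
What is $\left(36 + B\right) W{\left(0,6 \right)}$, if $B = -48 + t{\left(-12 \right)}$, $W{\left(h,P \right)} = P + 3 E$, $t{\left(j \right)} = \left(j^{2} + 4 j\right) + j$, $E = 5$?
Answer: $1512$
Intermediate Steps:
$t{\left(j \right)} = j^{2} + 5 j$
$W{\left(h,P \right)} = 15 + P$ ($W{\left(h,P \right)} = P + 3 \cdot 5 = P + 15 = 15 + P$)
$B = 36$ ($B = -48 - 12 \left(5 - 12\right) = -48 - -84 = -48 + 84 = 36$)
$\left(36 + B\right) W{\left(0,6 \right)} = \left(36 + 36\right) \left(15 + 6\right) = 72 \cdot 21 = 1512$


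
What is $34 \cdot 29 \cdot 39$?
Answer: $38454$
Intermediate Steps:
$34 \cdot 29 \cdot 39 = 986 \cdot 39 = 38454$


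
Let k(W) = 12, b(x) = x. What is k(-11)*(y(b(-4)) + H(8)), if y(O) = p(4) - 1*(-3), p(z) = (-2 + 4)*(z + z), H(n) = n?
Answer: 324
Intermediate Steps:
p(z) = 4*z (p(z) = 2*(2*z) = 4*z)
y(O) = 19 (y(O) = 4*4 - 1*(-3) = 16 + 3 = 19)
k(-11)*(y(b(-4)) + H(8)) = 12*(19 + 8) = 12*27 = 324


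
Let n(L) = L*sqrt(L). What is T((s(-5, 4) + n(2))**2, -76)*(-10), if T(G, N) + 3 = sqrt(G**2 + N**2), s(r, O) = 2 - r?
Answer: 30 - 10*sqrt(10593 + 3192*sqrt(2)) ≈ -1199.1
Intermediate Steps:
n(L) = L**(3/2)
T(G, N) = -3 + sqrt(G**2 + N**2)
T((s(-5, 4) + n(2))**2, -76)*(-10) = (-3 + sqrt((((2 - 1*(-5)) + 2**(3/2))**2)**2 + (-76)**2))*(-10) = (-3 + sqrt((((2 + 5) + 2*sqrt(2))**2)**2 + 5776))*(-10) = (-3 + sqrt(((7 + 2*sqrt(2))**2)**2 + 5776))*(-10) = (-3 + sqrt((7 + 2*sqrt(2))**4 + 5776))*(-10) = (-3 + sqrt(5776 + (7 + 2*sqrt(2))**4))*(-10) = 30 - 10*sqrt(5776 + (7 + 2*sqrt(2))**4)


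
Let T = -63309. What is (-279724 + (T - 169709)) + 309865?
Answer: -202877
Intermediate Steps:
(-279724 + (T - 169709)) + 309865 = (-279724 + (-63309 - 169709)) + 309865 = (-279724 - 233018) + 309865 = -512742 + 309865 = -202877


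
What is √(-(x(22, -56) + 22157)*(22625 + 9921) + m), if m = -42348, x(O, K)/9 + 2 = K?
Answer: I*√704175058 ≈ 26536.0*I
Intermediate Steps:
x(O, K) = -18 + 9*K
√(-(x(22, -56) + 22157)*(22625 + 9921) + m) = √(-((-18 + 9*(-56)) + 22157)*(22625 + 9921) - 42348) = √(-((-18 - 504) + 22157)*32546 - 42348) = √(-(-522 + 22157)*32546 - 42348) = √(-21635*32546 - 42348) = √(-1*704132710 - 42348) = √(-704132710 - 42348) = √(-704175058) = I*√704175058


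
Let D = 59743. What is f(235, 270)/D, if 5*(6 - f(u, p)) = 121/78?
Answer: 2219/23299770 ≈ 9.5237e-5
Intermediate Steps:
f(u, p) = 2219/390 (f(u, p) = 6 - 121/(5*78) = 6 - ⅕*121/78 = 6 - 121/390 = 2219/390)
f(235, 270)/D = (2219/390)/59743 = (2219/390)*(1/59743) = 2219/23299770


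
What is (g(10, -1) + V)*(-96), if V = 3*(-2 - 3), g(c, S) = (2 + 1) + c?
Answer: 192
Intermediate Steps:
g(c, S) = 3 + c
V = -15 (V = 3*(-5) = -15)
(g(10, -1) + V)*(-96) = ((3 + 10) - 15)*(-96) = (13 - 15)*(-96) = -2*(-96) = 192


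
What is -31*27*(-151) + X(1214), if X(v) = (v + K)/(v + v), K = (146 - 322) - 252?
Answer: 153434211/1214 ≈ 1.2639e+5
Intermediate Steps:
K = -428 (K = -176 - 252 = -428)
X(v) = (-428 + v)/(2*v) (X(v) = (v - 428)/(v + v) = (-428 + v)/((2*v)) = (-428 + v)*(1/(2*v)) = (-428 + v)/(2*v))
-31*27*(-151) + X(1214) = -31*27*(-151) + (1/2)*(-428 + 1214)/1214 = -837*(-151) + (1/2)*(1/1214)*786 = 126387 + 393/1214 = 153434211/1214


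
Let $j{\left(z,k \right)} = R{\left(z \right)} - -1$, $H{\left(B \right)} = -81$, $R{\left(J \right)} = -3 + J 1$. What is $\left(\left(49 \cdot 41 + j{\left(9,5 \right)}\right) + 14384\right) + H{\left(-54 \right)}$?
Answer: $16319$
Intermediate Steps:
$R{\left(J \right)} = -3 + J$
$j{\left(z,k \right)} = -2 + z$ ($j{\left(z,k \right)} = \left(-3 + z\right) - -1 = \left(-3 + z\right) + 1 = -2 + z$)
$\left(\left(49 \cdot 41 + j{\left(9,5 \right)}\right) + 14384\right) + H{\left(-54 \right)} = \left(\left(49 \cdot 41 + \left(-2 + 9\right)\right) + 14384\right) - 81 = \left(\left(2009 + 7\right) + 14384\right) - 81 = \left(2016 + 14384\right) - 81 = 16400 - 81 = 16319$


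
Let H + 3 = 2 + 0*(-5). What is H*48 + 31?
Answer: -17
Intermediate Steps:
H = -1 (H = -3 + (2 + 0*(-5)) = -3 + (2 + 0) = -3 + 2 = -1)
H*48 + 31 = -1*48 + 31 = -48 + 31 = -17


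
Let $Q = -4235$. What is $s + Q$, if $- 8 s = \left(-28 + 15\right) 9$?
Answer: $- \frac{33763}{8} \approx -4220.4$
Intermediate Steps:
$s = \frac{117}{8}$ ($s = - \frac{\left(-28 + 15\right) 9}{8} = - \frac{\left(-13\right) 9}{8} = \left(- \frac{1}{8}\right) \left(-117\right) = \frac{117}{8} \approx 14.625$)
$s + Q = \frac{117}{8} - 4235 = - \frac{33763}{8}$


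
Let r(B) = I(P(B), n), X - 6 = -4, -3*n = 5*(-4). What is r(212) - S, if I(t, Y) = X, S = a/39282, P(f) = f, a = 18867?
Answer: 19899/13094 ≈ 1.5197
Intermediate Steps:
n = 20/3 (n = -5*(-4)/3 = -⅓*(-20) = 20/3 ≈ 6.6667)
X = 2 (X = 6 - 4 = 2)
S = 6289/13094 (S = 18867/39282 = 18867*(1/39282) = 6289/13094 ≈ 0.48030)
I(t, Y) = 2
r(B) = 2
r(212) - S = 2 - 1*6289/13094 = 2 - 6289/13094 = 19899/13094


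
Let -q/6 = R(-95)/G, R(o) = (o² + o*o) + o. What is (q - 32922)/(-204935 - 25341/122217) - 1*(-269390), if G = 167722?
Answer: 62870577742013173651/233381121235244 ≈ 2.6939e+5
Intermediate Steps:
R(o) = o + 2*o² (R(o) = (o² + o²) + o = 2*o² + o = o + 2*o²)
q = -53865/83861 (q = -6*(-95*(1 + 2*(-95)))/167722 = -6*(-95*(1 - 190))/167722 = -6*(-95*(-189))/167722 = -107730/167722 = -6*17955/167722 = -53865/83861 ≈ -0.64231)
(q - 32922)/(-204935 - 25341/122217) - 1*(-269390) = (-53865/83861 - 32922)/(-204935 - 25341/122217) - 1*(-269390) = -2760925707/(83861*(-204935 - 25341*1/122217)) + 269390 = -2760925707/(83861*(-204935 - 8447/40739)) + 269390 = -2760925707/(83861*(-8348855412/40739)) + 269390 = -2760925707/83861*(-40739/8348855412) + 269390 = 37492450792491/233381121235244 + 269390 = 62870577742013173651/233381121235244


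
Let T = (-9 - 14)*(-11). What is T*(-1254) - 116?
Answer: -317378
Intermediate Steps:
T = 253 (T = -23*(-11) = 253)
T*(-1254) - 116 = 253*(-1254) - 116 = -317262 - 116 = -317378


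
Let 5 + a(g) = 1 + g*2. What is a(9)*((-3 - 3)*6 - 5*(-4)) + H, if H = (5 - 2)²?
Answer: -215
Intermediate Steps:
H = 9 (H = 3² = 9)
a(g) = -4 + 2*g (a(g) = -5 + (1 + g*2) = -5 + (1 + 2*g) = -4 + 2*g)
a(9)*((-3 - 3)*6 - 5*(-4)) + H = (-4 + 2*9)*((-3 - 3)*6 - 5*(-4)) + 9 = (-4 + 18)*(-6*6 + 20) + 9 = 14*(-36 + 20) + 9 = 14*(-16) + 9 = -224 + 9 = -215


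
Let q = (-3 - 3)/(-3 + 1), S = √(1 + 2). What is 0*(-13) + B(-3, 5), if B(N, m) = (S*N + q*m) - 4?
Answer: 11 - 3*√3 ≈ 5.8038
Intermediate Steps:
S = √3 ≈ 1.7320
q = 3 (q = -6/(-2) = -6*(-½) = 3)
B(N, m) = -4 + 3*m + N*√3 (B(N, m) = (√3*N + 3*m) - 4 = (N*√3 + 3*m) - 4 = (3*m + N*√3) - 4 = -4 + 3*m + N*√3)
0*(-13) + B(-3, 5) = 0*(-13) + (-4 + 3*5 - 3*√3) = 0 + (-4 + 15 - 3*√3) = 0 + (11 - 3*√3) = 11 - 3*√3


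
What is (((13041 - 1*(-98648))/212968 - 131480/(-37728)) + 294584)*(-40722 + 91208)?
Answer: 1867171417393622107/125544636 ≈ 1.4873e+10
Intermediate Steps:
(((13041 - 1*(-98648))/212968 - 131480/(-37728)) + 294584)*(-40722 + 91208) = (((13041 + 98648)*(1/212968) - 131480*(-1/37728)) + 294584)*50486 = ((111689*(1/212968) + 16435/4716) + 294584)*50486 = ((111689/212968 + 16435/4716) + 294584)*50486 = (1006713601/251089272 + 294584)*50486 = (73967888816449/251089272)*50486 = 1867171417393622107/125544636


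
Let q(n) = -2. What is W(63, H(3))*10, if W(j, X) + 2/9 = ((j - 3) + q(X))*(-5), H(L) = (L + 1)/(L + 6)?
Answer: -26120/9 ≈ -2902.2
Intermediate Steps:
H(L) = (1 + L)/(6 + L)
W(j, X) = 223/9 - 5*j (W(j, X) = -2/9 + ((j - 3) - 2)*(-5) = -2/9 + ((-3 + j) - 2)*(-5) = -2/9 + (-5 + j)*(-5) = -2/9 + (25 - 5*j) = 223/9 - 5*j)
W(63, H(3))*10 = (223/9 - 5*63)*10 = (223/9 - 315)*10 = -2612/9*10 = -26120/9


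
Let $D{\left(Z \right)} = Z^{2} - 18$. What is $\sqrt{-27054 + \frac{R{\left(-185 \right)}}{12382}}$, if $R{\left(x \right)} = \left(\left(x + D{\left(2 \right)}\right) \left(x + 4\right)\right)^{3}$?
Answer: $\frac{\sqrt{578605610183444242}}{12382} \approx 61433.0$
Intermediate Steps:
$D{\left(Z \right)} = -18 + Z^{2}$ ($D{\left(Z \right)} = Z^{2} - 18 = -18 + Z^{2}$)
$R{\left(x \right)} = \left(-14 + x\right)^{3} \left(4 + x\right)^{3}$ ($R{\left(x \right)} = \left(\left(x - \left(18 - 2^{2}\right)\right) \left(x + 4\right)\right)^{3} = \left(\left(x + \left(-18 + 4\right)\right) \left(4 + x\right)\right)^{3} = \left(\left(x - 14\right) \left(4 + x\right)\right)^{3} = \left(\left(-14 + x\right) \left(4 + x\right)\right)^{3} = \left(-14 + x\right)^{3} \left(4 + x\right)^{3}$)
$\sqrt{-27054 + \frac{R{\left(-185 \right)}}{12382}} = \sqrt{-27054 + \frac{\left(-14 - 185\right)^{3} \left(4 - 185\right)^{3}}{12382}} = \sqrt{-27054 + \left(-199\right)^{3} \left(-181\right)^{3} \cdot \frac{1}{12382}} = \sqrt{-27054 + \left(-7880599\right) \left(-5929741\right) \frac{1}{12382}} = \sqrt{-27054 + 46729910994859 \cdot \frac{1}{12382}} = \sqrt{-27054 + \frac{46729910994859}{12382}} = \sqrt{\frac{46729576012231}{12382}} = \frac{\sqrt{578605610183444242}}{12382}$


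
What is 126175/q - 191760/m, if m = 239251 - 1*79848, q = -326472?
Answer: -82716944245/52040616216 ≈ -1.5895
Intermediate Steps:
m = 159403 (m = 239251 - 79848 = 159403)
126175/q - 191760/m = 126175/(-326472) - 191760/159403 = 126175*(-1/326472) - 191760*1/159403 = -126175/326472 - 191760/159403 = -82716944245/52040616216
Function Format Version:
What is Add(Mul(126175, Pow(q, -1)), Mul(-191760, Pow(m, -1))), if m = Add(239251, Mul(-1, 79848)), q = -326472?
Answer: Rational(-82716944245, 52040616216) ≈ -1.5895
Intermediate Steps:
m = 159403 (m = Add(239251, -79848) = 159403)
Add(Mul(126175, Pow(q, -1)), Mul(-191760, Pow(m, -1))) = Add(Mul(126175, Pow(-326472, -1)), Mul(-191760, Pow(159403, -1))) = Add(Mul(126175, Rational(-1, 326472)), Mul(-191760, Rational(1, 159403))) = Add(Rational(-126175, 326472), Rational(-191760, 159403)) = Rational(-82716944245, 52040616216)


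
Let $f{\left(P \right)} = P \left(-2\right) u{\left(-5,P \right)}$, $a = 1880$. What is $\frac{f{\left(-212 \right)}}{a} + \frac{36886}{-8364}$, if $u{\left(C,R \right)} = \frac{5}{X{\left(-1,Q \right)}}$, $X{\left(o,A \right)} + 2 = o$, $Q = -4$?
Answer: $- \frac{940703}{196554} \approx -4.786$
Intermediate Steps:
$X{\left(o,A \right)} = -2 + o$
$u{\left(C,R \right)} = - \frac{5}{3}$ ($u{\left(C,R \right)} = \frac{5}{-2 - 1} = \frac{5}{-3} = 5 \left(- \frac{1}{3}\right) = - \frac{5}{3}$)
$f{\left(P \right)} = \frac{10 P}{3}$ ($f{\left(P \right)} = P \left(-2\right) \left(- \frac{5}{3}\right) = - 2 P \left(- \frac{5}{3}\right) = \frac{10 P}{3}$)
$\frac{f{\left(-212 \right)}}{a} + \frac{36886}{-8364} = \frac{\frac{10}{3} \left(-212\right)}{1880} + \frac{36886}{-8364} = \left(- \frac{2120}{3}\right) \frac{1}{1880} + 36886 \left(- \frac{1}{8364}\right) = - \frac{53}{141} - \frac{18443}{4182} = - \frac{940703}{196554}$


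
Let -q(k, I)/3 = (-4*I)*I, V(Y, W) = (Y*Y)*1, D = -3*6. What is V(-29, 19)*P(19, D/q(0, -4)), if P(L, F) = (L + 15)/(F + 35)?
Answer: 915008/1117 ≈ 819.17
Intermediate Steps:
D = -18
V(Y, W) = Y² (V(Y, W) = Y²*1 = Y²)
q(k, I) = 12*I² (q(k, I) = -3*(-4*I)*I = -(-12)*I² = 12*I²)
P(L, F) = (15 + L)/(35 + F)
V(-29, 19)*P(19, D/q(0, -4)) = (-29)²*((15 + 19)/(35 - 18/(12*(-4)²))) = 841*(34/(35 - 18/(12*16))) = 841*(34/(35 - 18/192)) = 841*(34/(35 - 18*1/192)) = 841*(34/(35 - 3/32)) = 841*(34/(1117/32)) = 841*((32/1117)*34) = 841*(1088/1117) = 915008/1117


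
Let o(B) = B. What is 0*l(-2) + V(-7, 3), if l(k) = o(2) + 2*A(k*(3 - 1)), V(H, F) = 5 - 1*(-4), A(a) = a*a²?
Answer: 9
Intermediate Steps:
A(a) = a³
V(H, F) = 9 (V(H, F) = 5 + 4 = 9)
l(k) = 2 + 16*k³ (l(k) = 2 + 2*(k*(3 - 1))³ = 2 + 2*(k*2)³ = 2 + 2*(2*k)³ = 2 + 2*(8*k³) = 2 + 16*k³)
0*l(-2) + V(-7, 3) = 0*(2 + 16*(-2)³) + 9 = 0*(2 + 16*(-8)) + 9 = 0*(2 - 128) + 9 = 0*(-126) + 9 = 0 + 9 = 9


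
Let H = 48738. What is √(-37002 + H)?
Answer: 6*√326 ≈ 108.33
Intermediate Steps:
√(-37002 + H) = √(-37002 + 48738) = √11736 = 6*√326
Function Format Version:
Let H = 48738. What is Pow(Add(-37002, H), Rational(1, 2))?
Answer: Mul(6, Pow(326, Rational(1, 2))) ≈ 108.33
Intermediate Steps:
Pow(Add(-37002, H), Rational(1, 2)) = Pow(Add(-37002, 48738), Rational(1, 2)) = Pow(11736, Rational(1, 2)) = Mul(6, Pow(326, Rational(1, 2)))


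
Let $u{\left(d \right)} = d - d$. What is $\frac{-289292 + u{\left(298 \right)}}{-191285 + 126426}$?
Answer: $\frac{289292}{64859} \approx 4.4603$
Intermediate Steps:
$u{\left(d \right)} = 0$
$\frac{-289292 + u{\left(298 \right)}}{-191285 + 126426} = \frac{-289292 + 0}{-191285 + 126426} = - \frac{289292}{-64859} = \left(-289292\right) \left(- \frac{1}{64859}\right) = \frac{289292}{64859}$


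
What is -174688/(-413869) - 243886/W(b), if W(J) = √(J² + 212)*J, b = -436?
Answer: 174688/413869 + 121943*√47577/20743572 ≈ 1.7043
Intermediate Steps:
W(J) = J*√(212 + J²) (W(J) = √(212 + J²)*J = J*√(212 + J²))
-174688/(-413869) - 243886/W(b) = -174688/(-413869) - 243886*(-1/(436*√(212 + (-436)²))) = -174688*(-1/413869) - 243886*(-1/(436*√(212 + 190096))) = 174688/413869 - 243886*(-√47577/41487144) = 174688/413869 - (-121943)*√47577/20743572 = 174688/413869 + 121943*√47577/20743572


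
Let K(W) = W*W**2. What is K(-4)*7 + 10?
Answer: -438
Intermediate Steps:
K(W) = W**3
K(-4)*7 + 10 = (-4)**3*7 + 10 = -64*7 + 10 = -448 + 10 = -438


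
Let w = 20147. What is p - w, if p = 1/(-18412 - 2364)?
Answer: -418574073/20776 ≈ -20147.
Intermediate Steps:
p = -1/20776 (p = 1/(-20776) = -1/20776 ≈ -4.8132e-5)
p - w = -1/20776 - 1*20147 = -1/20776 - 20147 = -418574073/20776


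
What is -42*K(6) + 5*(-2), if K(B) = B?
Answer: -262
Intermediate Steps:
-42*K(6) + 5*(-2) = -42*6 + 5*(-2) = -252 - 10 = -262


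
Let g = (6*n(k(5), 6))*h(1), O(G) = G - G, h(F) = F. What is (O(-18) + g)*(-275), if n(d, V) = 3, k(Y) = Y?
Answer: -4950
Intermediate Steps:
O(G) = 0
g = 18 (g = (6*3)*1 = 18*1 = 18)
(O(-18) + g)*(-275) = (0 + 18)*(-275) = 18*(-275) = -4950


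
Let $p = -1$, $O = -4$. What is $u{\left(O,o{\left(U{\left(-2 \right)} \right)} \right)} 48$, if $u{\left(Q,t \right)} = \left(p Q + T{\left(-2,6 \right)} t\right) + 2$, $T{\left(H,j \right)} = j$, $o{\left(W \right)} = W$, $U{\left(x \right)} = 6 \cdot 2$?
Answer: $3744$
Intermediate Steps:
$U{\left(x \right)} = 12$
$u{\left(Q,t \right)} = 2 - Q + 6 t$ ($u{\left(Q,t \right)} = \left(- Q + 6 t\right) + 2 = 2 - Q + 6 t$)
$u{\left(O,o{\left(U{\left(-2 \right)} \right)} \right)} 48 = \left(2 - -4 + 6 \cdot 12\right) 48 = \left(2 + 4 + 72\right) 48 = 78 \cdot 48 = 3744$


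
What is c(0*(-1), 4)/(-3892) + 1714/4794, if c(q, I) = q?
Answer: 857/2397 ≈ 0.35753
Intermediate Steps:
c(0*(-1), 4)/(-3892) + 1714/4794 = (0*(-1))/(-3892) + 1714/4794 = 0*(-1/3892) + 1714*(1/4794) = 0 + 857/2397 = 857/2397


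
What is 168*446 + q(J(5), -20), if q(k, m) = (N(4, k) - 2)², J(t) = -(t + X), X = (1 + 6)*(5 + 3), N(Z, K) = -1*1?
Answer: 74937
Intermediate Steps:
N(Z, K) = -1
X = 56 (X = 7*8 = 56)
J(t) = -56 - t (J(t) = -(t + 56) = -(56 + t) = -56 - t)
q(k, m) = 9 (q(k, m) = (-1 - 2)² = (-3)² = 9)
168*446 + q(J(5), -20) = 168*446 + 9 = 74928 + 9 = 74937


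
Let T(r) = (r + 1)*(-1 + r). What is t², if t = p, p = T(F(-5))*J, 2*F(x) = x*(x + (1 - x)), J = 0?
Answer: 0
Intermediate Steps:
F(x) = x/2 (F(x) = (x*(x + (1 - x)))/2 = (x*1)/2 = x/2)
T(r) = (1 + r)*(-1 + r)
p = 0 (p = (-1 + ((½)*(-5))²)*0 = (-1 + (-5/2)²)*0 = (-1 + 25/4)*0 = (21/4)*0 = 0)
t = 0
t² = 0² = 0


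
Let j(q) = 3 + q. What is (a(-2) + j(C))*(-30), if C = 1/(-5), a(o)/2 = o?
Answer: 36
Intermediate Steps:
a(o) = 2*o
C = -⅕ (C = 1*(-⅕) = -⅕ ≈ -0.20000)
(a(-2) + j(C))*(-30) = (2*(-2) + (3 - ⅕))*(-30) = (-4 + 14/5)*(-30) = -6/5*(-30) = 36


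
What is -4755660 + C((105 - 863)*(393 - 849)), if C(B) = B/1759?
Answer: -8364860292/1759 ≈ -4.7555e+6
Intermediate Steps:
C(B) = B/1759 (C(B) = B*(1/1759) = B/1759)
-4755660 + C((105 - 863)*(393 - 849)) = -4755660 + ((105 - 863)*(393 - 849))/1759 = -4755660 + (-758*(-456))/1759 = -4755660 + (1/1759)*345648 = -4755660 + 345648/1759 = -8364860292/1759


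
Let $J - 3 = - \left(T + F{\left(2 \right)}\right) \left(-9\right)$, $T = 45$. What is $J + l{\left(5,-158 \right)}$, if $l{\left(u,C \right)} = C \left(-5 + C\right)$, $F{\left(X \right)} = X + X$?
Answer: $26198$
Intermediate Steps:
$F{\left(X \right)} = 2 X$
$J = 444$ ($J = 3 - \left(45 + 2 \cdot 2\right) \left(-9\right) = 3 - \left(45 + 4\right) \left(-9\right) = 3 - 49 \left(-9\right) = 3 - -441 = 3 + 441 = 444$)
$J + l{\left(5,-158 \right)} = 444 - 158 \left(-5 - 158\right) = 444 - -25754 = 444 + 25754 = 26198$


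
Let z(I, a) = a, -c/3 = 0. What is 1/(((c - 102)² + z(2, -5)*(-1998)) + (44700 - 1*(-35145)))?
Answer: 1/100239 ≈ 9.9762e-6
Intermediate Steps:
c = 0 (c = -3*0 = 0)
1/(((c - 102)² + z(2, -5)*(-1998)) + (44700 - 1*(-35145))) = 1/(((0 - 102)² - 5*(-1998)) + (44700 - 1*(-35145))) = 1/(((-102)² + 9990) + (44700 + 35145)) = 1/((10404 + 9990) + 79845) = 1/(20394 + 79845) = 1/100239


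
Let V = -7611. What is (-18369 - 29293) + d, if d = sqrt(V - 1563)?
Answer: -47662 + I*sqrt(9174) ≈ -47662.0 + 95.781*I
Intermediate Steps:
d = I*sqrt(9174) (d = sqrt(-7611 - 1563) = sqrt(-9174) = I*sqrt(9174) ≈ 95.781*I)
(-18369 - 29293) + d = (-18369 - 29293) + I*sqrt(9174) = -47662 + I*sqrt(9174)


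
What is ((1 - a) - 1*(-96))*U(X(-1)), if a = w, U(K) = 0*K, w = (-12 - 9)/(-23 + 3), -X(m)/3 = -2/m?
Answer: 0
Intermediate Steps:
X(m) = 6/m (X(m) = -(-6)/m = 6/m)
w = 21/20 (w = -21/(-20) = -21*(-1/20) = 21/20 ≈ 1.0500)
U(K) = 0
a = 21/20 ≈ 1.0500
((1 - a) - 1*(-96))*U(X(-1)) = ((1 - 1*21/20) - 1*(-96))*0 = ((1 - 21/20) + 96)*0 = (-1/20 + 96)*0 = (1919/20)*0 = 0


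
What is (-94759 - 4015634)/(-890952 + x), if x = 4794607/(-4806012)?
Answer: 19754598082716/4281930798031 ≈ 4.6135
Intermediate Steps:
x = -4794607/4806012 (x = 4794607*(-1/4806012) = -4794607/4806012 ≈ -0.99763)
(-94759 - 4015634)/(-890952 + x) = (-94759 - 4015634)/(-890952 - 4794607/4806012) = -4110393/(-4281930798031/4806012) = -4110393*(-4806012/4281930798031) = 19754598082716/4281930798031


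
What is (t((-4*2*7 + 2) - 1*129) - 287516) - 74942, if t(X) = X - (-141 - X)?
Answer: -362683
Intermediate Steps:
t(X) = 141 + 2*X (t(X) = X + (141 + X) = 141 + 2*X)
(t((-4*2*7 + 2) - 1*129) - 287516) - 74942 = ((141 + 2*((-4*2*7 + 2) - 1*129)) - 287516) - 74942 = ((141 + 2*((-8*7 + 2) - 129)) - 287516) - 74942 = ((141 + 2*((-56 + 2) - 129)) - 287516) - 74942 = ((141 + 2*(-54 - 129)) - 287516) - 74942 = ((141 + 2*(-183)) - 287516) - 74942 = ((141 - 366) - 287516) - 74942 = (-225 - 287516) - 74942 = -287741 - 74942 = -362683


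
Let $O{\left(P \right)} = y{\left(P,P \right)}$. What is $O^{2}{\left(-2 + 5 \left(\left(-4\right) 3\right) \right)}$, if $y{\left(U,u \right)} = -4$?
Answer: $16$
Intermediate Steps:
$O{\left(P \right)} = -4$
$O^{2}{\left(-2 + 5 \left(\left(-4\right) 3\right) \right)} = \left(-4\right)^{2} = 16$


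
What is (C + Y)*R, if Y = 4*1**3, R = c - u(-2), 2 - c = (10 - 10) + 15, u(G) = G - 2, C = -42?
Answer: 342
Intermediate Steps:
u(G) = -2 + G
c = -13 (c = 2 - ((10 - 10) + 15) = 2 - (0 + 15) = 2 - 1*15 = 2 - 15 = -13)
R = -9 (R = -13 - (-2 - 2) = -13 - 1*(-4) = -13 + 4 = -9)
Y = 4 (Y = 4*1 = 4)
(C + Y)*R = (-42 + 4)*(-9) = -38*(-9) = 342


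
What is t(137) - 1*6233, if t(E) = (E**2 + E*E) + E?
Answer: 31442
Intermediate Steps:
t(E) = E + 2*E**2 (t(E) = (E**2 + E**2) + E = 2*E**2 + E = E + 2*E**2)
t(137) - 1*6233 = 137*(1 + 2*137) - 1*6233 = 137*(1 + 274) - 6233 = 137*275 - 6233 = 37675 - 6233 = 31442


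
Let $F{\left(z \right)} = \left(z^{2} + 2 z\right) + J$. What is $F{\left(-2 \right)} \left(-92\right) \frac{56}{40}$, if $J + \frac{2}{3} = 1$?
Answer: $- \frac{644}{15} \approx -42.933$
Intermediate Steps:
$J = \frac{1}{3}$ ($J = - \frac{2}{3} + 1 = \frac{1}{3} \approx 0.33333$)
$F{\left(z \right)} = \frac{1}{3} + z^{2} + 2 z$ ($F{\left(z \right)} = \left(z^{2} + 2 z\right) + \frac{1}{3} = \frac{1}{3} + z^{2} + 2 z$)
$F{\left(-2 \right)} \left(-92\right) \frac{56}{40} = \left(\frac{1}{3} + \left(-2\right)^{2} + 2 \left(-2\right)\right) \left(-92\right) \frac{56}{40} = \left(\frac{1}{3} + 4 - 4\right) \left(-92\right) 56 \cdot \frac{1}{40} = \frac{1}{3} \left(-92\right) \frac{7}{5} = \left(- \frac{92}{3}\right) \frac{7}{5} = - \frac{644}{15}$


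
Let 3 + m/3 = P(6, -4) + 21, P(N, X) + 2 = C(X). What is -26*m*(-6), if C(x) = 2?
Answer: 8424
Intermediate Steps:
P(N, X) = 0 (P(N, X) = -2 + 2 = 0)
m = 54 (m = -9 + 3*(0 + 21) = -9 + 3*21 = -9 + 63 = 54)
-26*m*(-6) = -26*54*(-6) = -1404*(-6) = 8424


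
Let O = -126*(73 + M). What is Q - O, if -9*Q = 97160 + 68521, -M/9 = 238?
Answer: -279103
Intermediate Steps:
M = -2142 (M = -9*238 = -2142)
O = 260694 (O = -126*(73 - 2142) = -126*(-2069) = 260694)
Q = -18409 (Q = -(97160 + 68521)/9 = -1/9*165681 = -18409)
Q - O = -18409 - 1*260694 = -18409 - 260694 = -279103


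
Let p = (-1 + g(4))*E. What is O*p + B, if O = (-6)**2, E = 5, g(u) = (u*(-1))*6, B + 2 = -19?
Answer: -4521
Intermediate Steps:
B = -21 (B = -2 - 19 = -21)
g(u) = -6*u (g(u) = -u*6 = -6*u)
O = 36
p = -125 (p = (-1 - 6*4)*5 = (-1 - 24)*5 = -25*5 = -125)
O*p + B = 36*(-125) - 21 = -4500 - 21 = -4521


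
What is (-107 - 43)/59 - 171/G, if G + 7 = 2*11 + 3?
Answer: -1421/118 ≈ -12.042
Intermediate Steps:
G = 18 (G = -7 + (2*11 + 3) = -7 + (22 + 3) = -7 + 25 = 18)
(-107 - 43)/59 - 171/G = (-107 - 43)/59 - 171/18 = -150*1/59 - 171*1/18 = -150/59 - 19/2 = -1421/118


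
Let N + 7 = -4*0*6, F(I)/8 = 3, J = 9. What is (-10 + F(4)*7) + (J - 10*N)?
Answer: 237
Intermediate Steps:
F(I) = 24 (F(I) = 8*3 = 24)
N = -7 (N = -7 - 4*0*6 = -7 + 0*6 = -7 + 0 = -7)
(-10 + F(4)*7) + (J - 10*N) = (-10 + 24*7) + (9 - 10*(-7)) = (-10 + 168) + (9 + 70) = 158 + 79 = 237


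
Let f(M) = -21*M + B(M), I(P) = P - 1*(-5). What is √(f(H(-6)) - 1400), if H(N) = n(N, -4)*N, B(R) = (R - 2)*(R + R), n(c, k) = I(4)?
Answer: 7*√118 ≈ 76.039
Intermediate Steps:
I(P) = 5 + P (I(P) = P + 5 = 5 + P)
n(c, k) = 9 (n(c, k) = 5 + 4 = 9)
B(R) = 2*R*(-2 + R) (B(R) = (-2 + R)*(2*R) = 2*R*(-2 + R))
H(N) = 9*N
f(M) = -21*M + 2*M*(-2 + M)
√(f(H(-6)) - 1400) = √((9*(-6))*(-25 + 2*(9*(-6))) - 1400) = √(-54*(-25 + 2*(-54)) - 1400) = √(-54*(-25 - 108) - 1400) = √(-54*(-133) - 1400) = √(7182 - 1400) = √5782 = 7*√118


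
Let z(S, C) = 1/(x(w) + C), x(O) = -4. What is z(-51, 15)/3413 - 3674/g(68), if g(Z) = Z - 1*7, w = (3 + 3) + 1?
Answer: -137932921/2290123 ≈ -60.229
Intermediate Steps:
w = 7 (w = 6 + 1 = 7)
z(S, C) = 1/(-4 + C)
g(Z) = -7 + Z (g(Z) = Z - 7 = -7 + Z)
z(-51, 15)/3413 - 3674/g(68) = 1/((-4 + 15)*3413) - 3674/(-7 + 68) = (1/3413)/11 - 3674/61 = (1/11)*(1/3413) - 3674*1/61 = 1/37543 - 3674/61 = -137932921/2290123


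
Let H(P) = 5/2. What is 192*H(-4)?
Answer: 480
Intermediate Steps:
H(P) = 5/2 (H(P) = 5*(1/2) = 5/2)
192*H(-4) = 192*(5/2) = 480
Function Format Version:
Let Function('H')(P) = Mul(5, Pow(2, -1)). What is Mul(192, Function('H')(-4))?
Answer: 480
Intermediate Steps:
Function('H')(P) = Rational(5, 2) (Function('H')(P) = Mul(5, Rational(1, 2)) = Rational(5, 2))
Mul(192, Function('H')(-4)) = Mul(192, Rational(5, 2)) = 480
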